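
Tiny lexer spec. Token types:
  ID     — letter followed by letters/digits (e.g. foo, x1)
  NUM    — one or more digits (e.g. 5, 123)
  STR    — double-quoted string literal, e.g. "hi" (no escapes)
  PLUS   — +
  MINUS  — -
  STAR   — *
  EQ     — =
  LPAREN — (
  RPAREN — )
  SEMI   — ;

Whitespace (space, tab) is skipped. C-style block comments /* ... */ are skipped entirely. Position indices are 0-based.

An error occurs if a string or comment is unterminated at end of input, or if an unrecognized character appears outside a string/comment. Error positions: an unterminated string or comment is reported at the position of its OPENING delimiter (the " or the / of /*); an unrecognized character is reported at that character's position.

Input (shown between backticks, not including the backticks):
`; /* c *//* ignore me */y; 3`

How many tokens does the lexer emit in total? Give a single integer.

Answer: 4

Derivation:
pos=0: emit SEMI ';'
pos=2: enter COMMENT mode (saw '/*')
exit COMMENT mode (now at pos=9)
pos=9: enter COMMENT mode (saw '/*')
exit COMMENT mode (now at pos=24)
pos=24: emit ID 'y' (now at pos=25)
pos=25: emit SEMI ';'
pos=27: emit NUM '3' (now at pos=28)
DONE. 4 tokens: [SEMI, ID, SEMI, NUM]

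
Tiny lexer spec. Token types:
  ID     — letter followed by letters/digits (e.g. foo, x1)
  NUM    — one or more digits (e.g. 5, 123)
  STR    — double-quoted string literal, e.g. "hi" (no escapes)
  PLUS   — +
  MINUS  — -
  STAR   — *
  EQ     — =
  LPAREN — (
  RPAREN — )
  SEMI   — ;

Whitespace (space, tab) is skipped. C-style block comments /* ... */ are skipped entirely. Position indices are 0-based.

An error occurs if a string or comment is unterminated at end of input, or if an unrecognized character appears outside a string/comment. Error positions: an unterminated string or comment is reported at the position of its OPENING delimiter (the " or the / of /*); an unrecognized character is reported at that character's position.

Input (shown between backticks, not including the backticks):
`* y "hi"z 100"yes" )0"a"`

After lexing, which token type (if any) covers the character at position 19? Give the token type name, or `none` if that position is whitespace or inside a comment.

pos=0: emit STAR '*'
pos=2: emit ID 'y' (now at pos=3)
pos=4: enter STRING mode
pos=4: emit STR "hi" (now at pos=8)
pos=8: emit ID 'z' (now at pos=9)
pos=10: emit NUM '100' (now at pos=13)
pos=13: enter STRING mode
pos=13: emit STR "yes" (now at pos=18)
pos=19: emit RPAREN ')'
pos=20: emit NUM '0' (now at pos=21)
pos=21: enter STRING mode
pos=21: emit STR "a" (now at pos=24)
DONE. 9 tokens: [STAR, ID, STR, ID, NUM, STR, RPAREN, NUM, STR]
Position 19: char is ')' -> RPAREN

Answer: RPAREN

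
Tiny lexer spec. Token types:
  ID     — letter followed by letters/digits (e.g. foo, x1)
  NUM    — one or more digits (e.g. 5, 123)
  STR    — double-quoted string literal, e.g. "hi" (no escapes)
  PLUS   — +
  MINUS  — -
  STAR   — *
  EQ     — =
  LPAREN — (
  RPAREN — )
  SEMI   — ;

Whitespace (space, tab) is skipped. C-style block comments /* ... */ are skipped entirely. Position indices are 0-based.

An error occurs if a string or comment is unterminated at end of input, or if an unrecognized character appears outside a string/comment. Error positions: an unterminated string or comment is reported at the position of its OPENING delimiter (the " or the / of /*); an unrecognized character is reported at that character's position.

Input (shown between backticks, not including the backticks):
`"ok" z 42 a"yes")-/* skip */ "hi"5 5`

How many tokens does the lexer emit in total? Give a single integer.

pos=0: enter STRING mode
pos=0: emit STR "ok" (now at pos=4)
pos=5: emit ID 'z' (now at pos=6)
pos=7: emit NUM '42' (now at pos=9)
pos=10: emit ID 'a' (now at pos=11)
pos=11: enter STRING mode
pos=11: emit STR "yes" (now at pos=16)
pos=16: emit RPAREN ')'
pos=17: emit MINUS '-'
pos=18: enter COMMENT mode (saw '/*')
exit COMMENT mode (now at pos=28)
pos=29: enter STRING mode
pos=29: emit STR "hi" (now at pos=33)
pos=33: emit NUM '5' (now at pos=34)
pos=35: emit NUM '5' (now at pos=36)
DONE. 10 tokens: [STR, ID, NUM, ID, STR, RPAREN, MINUS, STR, NUM, NUM]

Answer: 10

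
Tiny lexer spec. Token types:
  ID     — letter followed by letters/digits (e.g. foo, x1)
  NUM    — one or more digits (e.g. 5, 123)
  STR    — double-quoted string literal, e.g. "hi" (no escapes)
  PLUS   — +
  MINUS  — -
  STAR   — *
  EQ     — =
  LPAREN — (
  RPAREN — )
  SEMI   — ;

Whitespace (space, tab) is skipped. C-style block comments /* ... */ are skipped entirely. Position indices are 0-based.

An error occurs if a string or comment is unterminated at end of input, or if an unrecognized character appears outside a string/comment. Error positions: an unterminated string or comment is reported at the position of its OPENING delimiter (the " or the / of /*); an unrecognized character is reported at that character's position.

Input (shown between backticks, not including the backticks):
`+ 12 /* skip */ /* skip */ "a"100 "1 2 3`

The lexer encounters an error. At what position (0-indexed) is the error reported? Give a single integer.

Answer: 34

Derivation:
pos=0: emit PLUS '+'
pos=2: emit NUM '12' (now at pos=4)
pos=5: enter COMMENT mode (saw '/*')
exit COMMENT mode (now at pos=15)
pos=16: enter COMMENT mode (saw '/*')
exit COMMENT mode (now at pos=26)
pos=27: enter STRING mode
pos=27: emit STR "a" (now at pos=30)
pos=30: emit NUM '100' (now at pos=33)
pos=34: enter STRING mode
pos=34: ERROR — unterminated string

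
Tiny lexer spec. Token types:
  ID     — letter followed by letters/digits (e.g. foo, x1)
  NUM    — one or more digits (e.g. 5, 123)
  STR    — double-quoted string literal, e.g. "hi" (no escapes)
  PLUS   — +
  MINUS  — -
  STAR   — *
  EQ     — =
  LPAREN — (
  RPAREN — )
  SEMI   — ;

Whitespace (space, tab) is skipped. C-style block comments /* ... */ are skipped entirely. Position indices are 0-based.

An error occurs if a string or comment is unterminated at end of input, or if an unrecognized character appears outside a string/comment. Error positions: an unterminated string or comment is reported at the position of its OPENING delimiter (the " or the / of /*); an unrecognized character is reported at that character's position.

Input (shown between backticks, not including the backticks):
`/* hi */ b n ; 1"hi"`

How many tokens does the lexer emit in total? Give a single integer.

pos=0: enter COMMENT mode (saw '/*')
exit COMMENT mode (now at pos=8)
pos=9: emit ID 'b' (now at pos=10)
pos=11: emit ID 'n' (now at pos=12)
pos=13: emit SEMI ';'
pos=15: emit NUM '1' (now at pos=16)
pos=16: enter STRING mode
pos=16: emit STR "hi" (now at pos=20)
DONE. 5 tokens: [ID, ID, SEMI, NUM, STR]

Answer: 5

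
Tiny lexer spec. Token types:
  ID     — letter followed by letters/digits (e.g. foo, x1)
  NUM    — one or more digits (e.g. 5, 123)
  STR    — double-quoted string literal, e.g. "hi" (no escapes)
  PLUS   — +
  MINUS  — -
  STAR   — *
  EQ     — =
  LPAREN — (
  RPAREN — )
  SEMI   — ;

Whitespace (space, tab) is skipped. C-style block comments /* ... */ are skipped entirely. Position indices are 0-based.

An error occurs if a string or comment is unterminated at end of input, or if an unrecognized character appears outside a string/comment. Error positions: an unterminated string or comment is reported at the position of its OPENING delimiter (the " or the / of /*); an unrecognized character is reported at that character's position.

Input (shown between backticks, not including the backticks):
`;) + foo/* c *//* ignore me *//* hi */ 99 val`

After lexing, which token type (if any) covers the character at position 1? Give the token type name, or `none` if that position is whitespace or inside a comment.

pos=0: emit SEMI ';'
pos=1: emit RPAREN ')'
pos=3: emit PLUS '+'
pos=5: emit ID 'foo' (now at pos=8)
pos=8: enter COMMENT mode (saw '/*')
exit COMMENT mode (now at pos=15)
pos=15: enter COMMENT mode (saw '/*')
exit COMMENT mode (now at pos=30)
pos=30: enter COMMENT mode (saw '/*')
exit COMMENT mode (now at pos=38)
pos=39: emit NUM '99' (now at pos=41)
pos=42: emit ID 'val' (now at pos=45)
DONE. 6 tokens: [SEMI, RPAREN, PLUS, ID, NUM, ID]
Position 1: char is ')' -> RPAREN

Answer: RPAREN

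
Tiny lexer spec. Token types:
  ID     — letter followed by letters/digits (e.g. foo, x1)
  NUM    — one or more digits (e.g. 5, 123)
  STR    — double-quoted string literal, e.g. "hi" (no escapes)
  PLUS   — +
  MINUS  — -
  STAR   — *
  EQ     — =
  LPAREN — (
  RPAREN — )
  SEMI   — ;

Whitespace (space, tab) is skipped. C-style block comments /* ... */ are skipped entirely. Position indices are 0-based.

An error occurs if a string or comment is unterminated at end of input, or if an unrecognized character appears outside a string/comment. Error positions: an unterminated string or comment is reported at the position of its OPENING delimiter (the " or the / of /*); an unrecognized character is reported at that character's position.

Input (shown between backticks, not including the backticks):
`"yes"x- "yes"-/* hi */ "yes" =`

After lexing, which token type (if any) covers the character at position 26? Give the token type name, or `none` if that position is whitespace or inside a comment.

pos=0: enter STRING mode
pos=0: emit STR "yes" (now at pos=5)
pos=5: emit ID 'x' (now at pos=6)
pos=6: emit MINUS '-'
pos=8: enter STRING mode
pos=8: emit STR "yes" (now at pos=13)
pos=13: emit MINUS '-'
pos=14: enter COMMENT mode (saw '/*')
exit COMMENT mode (now at pos=22)
pos=23: enter STRING mode
pos=23: emit STR "yes" (now at pos=28)
pos=29: emit EQ '='
DONE. 7 tokens: [STR, ID, MINUS, STR, MINUS, STR, EQ]
Position 26: char is 's' -> STR

Answer: STR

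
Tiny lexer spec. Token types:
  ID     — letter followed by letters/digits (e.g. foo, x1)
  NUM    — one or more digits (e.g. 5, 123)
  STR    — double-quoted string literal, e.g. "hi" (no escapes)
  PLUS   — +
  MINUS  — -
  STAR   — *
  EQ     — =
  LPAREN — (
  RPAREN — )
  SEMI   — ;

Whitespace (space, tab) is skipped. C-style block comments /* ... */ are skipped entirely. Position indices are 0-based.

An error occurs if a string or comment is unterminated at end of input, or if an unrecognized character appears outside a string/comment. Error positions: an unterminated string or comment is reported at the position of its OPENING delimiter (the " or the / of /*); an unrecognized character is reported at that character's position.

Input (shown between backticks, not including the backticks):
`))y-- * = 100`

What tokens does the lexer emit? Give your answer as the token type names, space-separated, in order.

pos=0: emit RPAREN ')'
pos=1: emit RPAREN ')'
pos=2: emit ID 'y' (now at pos=3)
pos=3: emit MINUS '-'
pos=4: emit MINUS '-'
pos=6: emit STAR '*'
pos=8: emit EQ '='
pos=10: emit NUM '100' (now at pos=13)
DONE. 8 tokens: [RPAREN, RPAREN, ID, MINUS, MINUS, STAR, EQ, NUM]

Answer: RPAREN RPAREN ID MINUS MINUS STAR EQ NUM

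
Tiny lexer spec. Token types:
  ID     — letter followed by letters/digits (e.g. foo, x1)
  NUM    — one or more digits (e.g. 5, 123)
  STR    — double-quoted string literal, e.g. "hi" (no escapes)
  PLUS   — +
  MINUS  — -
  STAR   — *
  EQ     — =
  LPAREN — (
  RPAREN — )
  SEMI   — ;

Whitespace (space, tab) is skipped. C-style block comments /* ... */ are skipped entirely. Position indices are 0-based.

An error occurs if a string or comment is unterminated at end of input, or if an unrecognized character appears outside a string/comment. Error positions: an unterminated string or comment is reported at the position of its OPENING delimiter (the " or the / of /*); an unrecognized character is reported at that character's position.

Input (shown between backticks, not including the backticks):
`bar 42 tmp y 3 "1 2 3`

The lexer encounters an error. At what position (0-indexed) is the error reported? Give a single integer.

Answer: 15

Derivation:
pos=0: emit ID 'bar' (now at pos=3)
pos=4: emit NUM '42' (now at pos=6)
pos=7: emit ID 'tmp' (now at pos=10)
pos=11: emit ID 'y' (now at pos=12)
pos=13: emit NUM '3' (now at pos=14)
pos=15: enter STRING mode
pos=15: ERROR — unterminated string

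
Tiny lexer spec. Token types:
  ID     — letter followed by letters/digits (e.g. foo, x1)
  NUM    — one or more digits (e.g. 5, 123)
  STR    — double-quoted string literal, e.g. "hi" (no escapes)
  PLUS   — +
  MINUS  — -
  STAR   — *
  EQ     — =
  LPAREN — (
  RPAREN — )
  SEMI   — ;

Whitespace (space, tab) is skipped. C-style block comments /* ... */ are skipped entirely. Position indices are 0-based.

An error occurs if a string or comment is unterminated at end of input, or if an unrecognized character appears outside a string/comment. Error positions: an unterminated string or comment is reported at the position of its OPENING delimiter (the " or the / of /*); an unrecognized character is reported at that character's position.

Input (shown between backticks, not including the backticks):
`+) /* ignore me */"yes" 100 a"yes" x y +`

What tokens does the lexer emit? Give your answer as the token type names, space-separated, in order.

Answer: PLUS RPAREN STR NUM ID STR ID ID PLUS

Derivation:
pos=0: emit PLUS '+'
pos=1: emit RPAREN ')'
pos=3: enter COMMENT mode (saw '/*')
exit COMMENT mode (now at pos=18)
pos=18: enter STRING mode
pos=18: emit STR "yes" (now at pos=23)
pos=24: emit NUM '100' (now at pos=27)
pos=28: emit ID 'a' (now at pos=29)
pos=29: enter STRING mode
pos=29: emit STR "yes" (now at pos=34)
pos=35: emit ID 'x' (now at pos=36)
pos=37: emit ID 'y' (now at pos=38)
pos=39: emit PLUS '+'
DONE. 9 tokens: [PLUS, RPAREN, STR, NUM, ID, STR, ID, ID, PLUS]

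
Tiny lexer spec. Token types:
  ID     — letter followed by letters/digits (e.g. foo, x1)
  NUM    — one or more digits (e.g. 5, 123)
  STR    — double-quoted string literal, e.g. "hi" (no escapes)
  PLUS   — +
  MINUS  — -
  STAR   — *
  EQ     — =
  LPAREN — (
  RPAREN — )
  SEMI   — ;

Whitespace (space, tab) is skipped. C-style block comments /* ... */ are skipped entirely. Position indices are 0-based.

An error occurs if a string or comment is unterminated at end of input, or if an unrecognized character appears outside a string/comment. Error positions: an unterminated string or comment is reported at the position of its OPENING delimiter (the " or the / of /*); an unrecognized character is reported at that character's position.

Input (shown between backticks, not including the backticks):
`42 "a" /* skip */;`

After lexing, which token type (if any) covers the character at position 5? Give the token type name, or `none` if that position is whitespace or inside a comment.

Answer: STR

Derivation:
pos=0: emit NUM '42' (now at pos=2)
pos=3: enter STRING mode
pos=3: emit STR "a" (now at pos=6)
pos=7: enter COMMENT mode (saw '/*')
exit COMMENT mode (now at pos=17)
pos=17: emit SEMI ';'
DONE. 3 tokens: [NUM, STR, SEMI]
Position 5: char is '"' -> STR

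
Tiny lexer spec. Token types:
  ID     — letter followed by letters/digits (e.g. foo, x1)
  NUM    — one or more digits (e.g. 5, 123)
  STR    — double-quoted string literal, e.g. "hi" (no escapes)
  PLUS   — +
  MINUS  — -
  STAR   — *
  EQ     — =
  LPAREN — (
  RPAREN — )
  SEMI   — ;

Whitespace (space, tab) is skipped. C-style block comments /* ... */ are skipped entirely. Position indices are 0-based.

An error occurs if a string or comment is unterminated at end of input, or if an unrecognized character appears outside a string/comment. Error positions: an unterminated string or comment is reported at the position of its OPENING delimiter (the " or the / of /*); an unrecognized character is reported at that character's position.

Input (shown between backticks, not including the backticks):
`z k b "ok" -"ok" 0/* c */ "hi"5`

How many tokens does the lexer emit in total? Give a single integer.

pos=0: emit ID 'z' (now at pos=1)
pos=2: emit ID 'k' (now at pos=3)
pos=4: emit ID 'b' (now at pos=5)
pos=6: enter STRING mode
pos=6: emit STR "ok" (now at pos=10)
pos=11: emit MINUS '-'
pos=12: enter STRING mode
pos=12: emit STR "ok" (now at pos=16)
pos=17: emit NUM '0' (now at pos=18)
pos=18: enter COMMENT mode (saw '/*')
exit COMMENT mode (now at pos=25)
pos=26: enter STRING mode
pos=26: emit STR "hi" (now at pos=30)
pos=30: emit NUM '5' (now at pos=31)
DONE. 9 tokens: [ID, ID, ID, STR, MINUS, STR, NUM, STR, NUM]

Answer: 9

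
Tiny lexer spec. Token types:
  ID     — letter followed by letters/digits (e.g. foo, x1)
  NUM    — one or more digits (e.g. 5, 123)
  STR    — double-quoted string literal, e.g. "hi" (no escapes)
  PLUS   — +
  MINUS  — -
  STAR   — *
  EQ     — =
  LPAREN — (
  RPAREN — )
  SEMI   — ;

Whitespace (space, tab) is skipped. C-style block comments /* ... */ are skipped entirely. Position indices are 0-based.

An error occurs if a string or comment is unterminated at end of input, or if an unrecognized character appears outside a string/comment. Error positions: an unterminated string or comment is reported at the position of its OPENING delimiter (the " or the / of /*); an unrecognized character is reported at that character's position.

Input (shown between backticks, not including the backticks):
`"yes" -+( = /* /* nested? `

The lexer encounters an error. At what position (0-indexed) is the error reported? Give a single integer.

Answer: 12

Derivation:
pos=0: enter STRING mode
pos=0: emit STR "yes" (now at pos=5)
pos=6: emit MINUS '-'
pos=7: emit PLUS '+'
pos=8: emit LPAREN '('
pos=10: emit EQ '='
pos=12: enter COMMENT mode (saw '/*')
pos=12: ERROR — unterminated comment (reached EOF)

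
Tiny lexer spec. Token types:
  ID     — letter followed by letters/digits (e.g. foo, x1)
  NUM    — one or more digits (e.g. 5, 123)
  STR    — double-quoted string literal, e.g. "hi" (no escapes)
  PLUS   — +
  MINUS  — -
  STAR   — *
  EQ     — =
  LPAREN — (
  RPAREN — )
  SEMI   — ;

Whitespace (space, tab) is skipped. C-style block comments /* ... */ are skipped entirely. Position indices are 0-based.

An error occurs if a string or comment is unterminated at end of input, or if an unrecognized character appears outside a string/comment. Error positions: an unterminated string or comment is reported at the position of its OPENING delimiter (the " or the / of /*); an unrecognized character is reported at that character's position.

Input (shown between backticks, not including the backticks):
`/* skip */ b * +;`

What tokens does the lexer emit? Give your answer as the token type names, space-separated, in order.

pos=0: enter COMMENT mode (saw '/*')
exit COMMENT mode (now at pos=10)
pos=11: emit ID 'b' (now at pos=12)
pos=13: emit STAR '*'
pos=15: emit PLUS '+'
pos=16: emit SEMI ';'
DONE. 4 tokens: [ID, STAR, PLUS, SEMI]

Answer: ID STAR PLUS SEMI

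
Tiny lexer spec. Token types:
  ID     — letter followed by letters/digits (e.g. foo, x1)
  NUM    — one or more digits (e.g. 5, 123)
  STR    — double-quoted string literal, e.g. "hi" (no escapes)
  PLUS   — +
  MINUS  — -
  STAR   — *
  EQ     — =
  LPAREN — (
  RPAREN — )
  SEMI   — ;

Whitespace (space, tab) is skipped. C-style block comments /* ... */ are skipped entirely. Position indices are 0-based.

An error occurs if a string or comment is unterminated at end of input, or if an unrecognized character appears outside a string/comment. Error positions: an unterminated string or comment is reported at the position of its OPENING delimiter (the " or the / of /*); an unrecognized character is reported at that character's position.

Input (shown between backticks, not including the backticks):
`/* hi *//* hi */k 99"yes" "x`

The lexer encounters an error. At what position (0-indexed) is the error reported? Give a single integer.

pos=0: enter COMMENT mode (saw '/*')
exit COMMENT mode (now at pos=8)
pos=8: enter COMMENT mode (saw '/*')
exit COMMENT mode (now at pos=16)
pos=16: emit ID 'k' (now at pos=17)
pos=18: emit NUM '99' (now at pos=20)
pos=20: enter STRING mode
pos=20: emit STR "yes" (now at pos=25)
pos=26: enter STRING mode
pos=26: ERROR — unterminated string

Answer: 26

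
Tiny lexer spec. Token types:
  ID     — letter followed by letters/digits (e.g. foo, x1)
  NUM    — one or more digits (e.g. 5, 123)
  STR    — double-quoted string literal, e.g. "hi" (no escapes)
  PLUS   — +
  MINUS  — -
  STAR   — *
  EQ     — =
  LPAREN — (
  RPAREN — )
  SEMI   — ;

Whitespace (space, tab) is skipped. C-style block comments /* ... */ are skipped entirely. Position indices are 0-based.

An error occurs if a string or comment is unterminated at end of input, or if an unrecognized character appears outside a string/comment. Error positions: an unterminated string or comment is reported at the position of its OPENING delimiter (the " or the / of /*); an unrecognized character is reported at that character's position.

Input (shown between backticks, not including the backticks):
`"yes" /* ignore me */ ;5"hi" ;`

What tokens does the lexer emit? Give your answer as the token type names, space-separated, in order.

pos=0: enter STRING mode
pos=0: emit STR "yes" (now at pos=5)
pos=6: enter COMMENT mode (saw '/*')
exit COMMENT mode (now at pos=21)
pos=22: emit SEMI ';'
pos=23: emit NUM '5' (now at pos=24)
pos=24: enter STRING mode
pos=24: emit STR "hi" (now at pos=28)
pos=29: emit SEMI ';'
DONE. 5 tokens: [STR, SEMI, NUM, STR, SEMI]

Answer: STR SEMI NUM STR SEMI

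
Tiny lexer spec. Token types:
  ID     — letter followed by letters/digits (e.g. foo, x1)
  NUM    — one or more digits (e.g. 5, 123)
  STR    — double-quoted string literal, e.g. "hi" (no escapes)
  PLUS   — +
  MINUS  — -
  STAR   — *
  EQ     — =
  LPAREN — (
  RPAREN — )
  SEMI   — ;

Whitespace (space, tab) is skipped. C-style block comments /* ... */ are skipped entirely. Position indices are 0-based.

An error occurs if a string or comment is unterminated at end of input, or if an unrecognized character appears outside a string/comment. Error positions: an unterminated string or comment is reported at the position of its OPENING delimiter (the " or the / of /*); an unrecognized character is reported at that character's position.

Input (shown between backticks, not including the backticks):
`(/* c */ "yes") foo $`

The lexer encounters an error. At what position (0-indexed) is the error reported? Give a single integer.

Answer: 20

Derivation:
pos=0: emit LPAREN '('
pos=1: enter COMMENT mode (saw '/*')
exit COMMENT mode (now at pos=8)
pos=9: enter STRING mode
pos=9: emit STR "yes" (now at pos=14)
pos=14: emit RPAREN ')'
pos=16: emit ID 'foo' (now at pos=19)
pos=20: ERROR — unrecognized char '$'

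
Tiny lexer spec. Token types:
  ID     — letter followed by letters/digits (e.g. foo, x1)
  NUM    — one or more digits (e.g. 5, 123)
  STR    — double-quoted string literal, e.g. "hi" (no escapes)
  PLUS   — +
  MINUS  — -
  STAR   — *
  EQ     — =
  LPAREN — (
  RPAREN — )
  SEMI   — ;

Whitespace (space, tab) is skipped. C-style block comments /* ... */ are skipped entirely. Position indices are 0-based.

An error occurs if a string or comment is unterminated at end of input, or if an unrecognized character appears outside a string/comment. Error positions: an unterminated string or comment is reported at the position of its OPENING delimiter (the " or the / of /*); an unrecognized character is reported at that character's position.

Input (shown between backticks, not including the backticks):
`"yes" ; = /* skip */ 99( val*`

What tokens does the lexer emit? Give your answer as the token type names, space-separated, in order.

Answer: STR SEMI EQ NUM LPAREN ID STAR

Derivation:
pos=0: enter STRING mode
pos=0: emit STR "yes" (now at pos=5)
pos=6: emit SEMI ';'
pos=8: emit EQ '='
pos=10: enter COMMENT mode (saw '/*')
exit COMMENT mode (now at pos=20)
pos=21: emit NUM '99' (now at pos=23)
pos=23: emit LPAREN '('
pos=25: emit ID 'val' (now at pos=28)
pos=28: emit STAR '*'
DONE. 7 tokens: [STR, SEMI, EQ, NUM, LPAREN, ID, STAR]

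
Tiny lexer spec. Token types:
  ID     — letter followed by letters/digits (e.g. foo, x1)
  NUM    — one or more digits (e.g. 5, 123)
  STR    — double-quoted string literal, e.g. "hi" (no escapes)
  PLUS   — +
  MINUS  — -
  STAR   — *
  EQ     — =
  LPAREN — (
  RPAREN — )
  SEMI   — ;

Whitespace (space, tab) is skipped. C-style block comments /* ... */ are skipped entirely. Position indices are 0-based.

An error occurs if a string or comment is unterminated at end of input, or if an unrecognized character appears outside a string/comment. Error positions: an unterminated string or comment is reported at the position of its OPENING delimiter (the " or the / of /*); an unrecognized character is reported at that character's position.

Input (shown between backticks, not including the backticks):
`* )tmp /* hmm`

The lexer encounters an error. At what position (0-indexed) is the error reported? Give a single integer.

pos=0: emit STAR '*'
pos=2: emit RPAREN ')'
pos=3: emit ID 'tmp' (now at pos=6)
pos=7: enter COMMENT mode (saw '/*')
pos=7: ERROR — unterminated comment (reached EOF)

Answer: 7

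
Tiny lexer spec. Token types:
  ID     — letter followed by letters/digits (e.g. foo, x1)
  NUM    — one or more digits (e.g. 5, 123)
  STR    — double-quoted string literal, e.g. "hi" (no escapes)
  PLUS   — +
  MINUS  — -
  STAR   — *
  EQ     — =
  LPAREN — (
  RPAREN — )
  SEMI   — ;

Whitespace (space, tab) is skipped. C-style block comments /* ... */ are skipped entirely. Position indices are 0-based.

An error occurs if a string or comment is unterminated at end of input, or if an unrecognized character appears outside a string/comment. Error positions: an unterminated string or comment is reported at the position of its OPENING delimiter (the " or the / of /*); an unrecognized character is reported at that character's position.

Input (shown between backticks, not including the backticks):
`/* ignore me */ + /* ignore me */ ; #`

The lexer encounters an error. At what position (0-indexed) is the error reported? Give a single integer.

pos=0: enter COMMENT mode (saw '/*')
exit COMMENT mode (now at pos=15)
pos=16: emit PLUS '+'
pos=18: enter COMMENT mode (saw '/*')
exit COMMENT mode (now at pos=33)
pos=34: emit SEMI ';'
pos=36: ERROR — unrecognized char '#'

Answer: 36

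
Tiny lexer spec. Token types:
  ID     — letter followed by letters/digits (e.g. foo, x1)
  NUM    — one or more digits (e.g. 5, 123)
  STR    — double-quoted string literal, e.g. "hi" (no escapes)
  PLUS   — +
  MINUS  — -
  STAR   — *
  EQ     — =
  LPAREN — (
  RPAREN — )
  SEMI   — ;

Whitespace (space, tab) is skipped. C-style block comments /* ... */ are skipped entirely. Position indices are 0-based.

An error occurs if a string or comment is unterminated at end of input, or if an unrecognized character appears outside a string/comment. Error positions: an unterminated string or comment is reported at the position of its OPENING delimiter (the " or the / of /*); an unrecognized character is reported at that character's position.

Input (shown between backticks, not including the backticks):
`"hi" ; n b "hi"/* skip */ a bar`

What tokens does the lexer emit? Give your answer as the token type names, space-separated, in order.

pos=0: enter STRING mode
pos=0: emit STR "hi" (now at pos=4)
pos=5: emit SEMI ';'
pos=7: emit ID 'n' (now at pos=8)
pos=9: emit ID 'b' (now at pos=10)
pos=11: enter STRING mode
pos=11: emit STR "hi" (now at pos=15)
pos=15: enter COMMENT mode (saw '/*')
exit COMMENT mode (now at pos=25)
pos=26: emit ID 'a' (now at pos=27)
pos=28: emit ID 'bar' (now at pos=31)
DONE. 7 tokens: [STR, SEMI, ID, ID, STR, ID, ID]

Answer: STR SEMI ID ID STR ID ID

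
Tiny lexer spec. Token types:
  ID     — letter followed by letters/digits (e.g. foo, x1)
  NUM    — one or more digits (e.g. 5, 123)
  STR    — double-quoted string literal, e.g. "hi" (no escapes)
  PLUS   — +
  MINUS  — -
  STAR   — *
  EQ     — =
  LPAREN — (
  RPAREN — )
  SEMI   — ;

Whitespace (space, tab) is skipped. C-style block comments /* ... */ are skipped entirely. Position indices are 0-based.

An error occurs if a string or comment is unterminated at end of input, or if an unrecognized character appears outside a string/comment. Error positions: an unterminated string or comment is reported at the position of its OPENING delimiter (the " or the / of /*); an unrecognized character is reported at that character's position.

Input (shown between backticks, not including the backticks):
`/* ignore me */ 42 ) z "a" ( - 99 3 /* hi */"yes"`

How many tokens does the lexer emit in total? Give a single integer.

pos=0: enter COMMENT mode (saw '/*')
exit COMMENT mode (now at pos=15)
pos=16: emit NUM '42' (now at pos=18)
pos=19: emit RPAREN ')'
pos=21: emit ID 'z' (now at pos=22)
pos=23: enter STRING mode
pos=23: emit STR "a" (now at pos=26)
pos=27: emit LPAREN '('
pos=29: emit MINUS '-'
pos=31: emit NUM '99' (now at pos=33)
pos=34: emit NUM '3' (now at pos=35)
pos=36: enter COMMENT mode (saw '/*')
exit COMMENT mode (now at pos=44)
pos=44: enter STRING mode
pos=44: emit STR "yes" (now at pos=49)
DONE. 9 tokens: [NUM, RPAREN, ID, STR, LPAREN, MINUS, NUM, NUM, STR]

Answer: 9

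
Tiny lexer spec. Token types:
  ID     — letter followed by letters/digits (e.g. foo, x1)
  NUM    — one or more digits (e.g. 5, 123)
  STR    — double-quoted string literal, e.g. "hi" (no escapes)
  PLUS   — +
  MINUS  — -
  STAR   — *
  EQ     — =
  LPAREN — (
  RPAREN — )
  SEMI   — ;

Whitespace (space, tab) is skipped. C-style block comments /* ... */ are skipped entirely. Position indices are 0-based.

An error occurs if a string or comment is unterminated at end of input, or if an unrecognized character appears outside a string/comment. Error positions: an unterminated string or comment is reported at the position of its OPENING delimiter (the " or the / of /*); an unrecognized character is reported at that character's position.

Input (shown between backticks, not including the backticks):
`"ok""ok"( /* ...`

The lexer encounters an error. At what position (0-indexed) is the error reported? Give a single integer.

pos=0: enter STRING mode
pos=0: emit STR "ok" (now at pos=4)
pos=4: enter STRING mode
pos=4: emit STR "ok" (now at pos=8)
pos=8: emit LPAREN '('
pos=10: enter COMMENT mode (saw '/*')
pos=10: ERROR — unterminated comment (reached EOF)

Answer: 10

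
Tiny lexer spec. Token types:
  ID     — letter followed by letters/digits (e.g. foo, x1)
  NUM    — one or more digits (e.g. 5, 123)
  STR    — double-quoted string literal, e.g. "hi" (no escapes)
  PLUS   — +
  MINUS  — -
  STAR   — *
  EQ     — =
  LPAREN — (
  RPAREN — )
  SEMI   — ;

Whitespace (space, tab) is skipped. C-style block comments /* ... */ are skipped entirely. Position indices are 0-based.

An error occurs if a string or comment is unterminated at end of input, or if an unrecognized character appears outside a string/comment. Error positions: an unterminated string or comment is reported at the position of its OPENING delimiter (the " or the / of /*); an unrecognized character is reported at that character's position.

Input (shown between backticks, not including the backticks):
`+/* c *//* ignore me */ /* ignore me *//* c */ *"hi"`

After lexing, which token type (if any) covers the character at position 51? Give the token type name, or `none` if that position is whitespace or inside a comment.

Answer: STR

Derivation:
pos=0: emit PLUS '+'
pos=1: enter COMMENT mode (saw '/*')
exit COMMENT mode (now at pos=8)
pos=8: enter COMMENT mode (saw '/*')
exit COMMENT mode (now at pos=23)
pos=24: enter COMMENT mode (saw '/*')
exit COMMENT mode (now at pos=39)
pos=39: enter COMMENT mode (saw '/*')
exit COMMENT mode (now at pos=46)
pos=47: emit STAR '*'
pos=48: enter STRING mode
pos=48: emit STR "hi" (now at pos=52)
DONE. 3 tokens: [PLUS, STAR, STR]
Position 51: char is '"' -> STR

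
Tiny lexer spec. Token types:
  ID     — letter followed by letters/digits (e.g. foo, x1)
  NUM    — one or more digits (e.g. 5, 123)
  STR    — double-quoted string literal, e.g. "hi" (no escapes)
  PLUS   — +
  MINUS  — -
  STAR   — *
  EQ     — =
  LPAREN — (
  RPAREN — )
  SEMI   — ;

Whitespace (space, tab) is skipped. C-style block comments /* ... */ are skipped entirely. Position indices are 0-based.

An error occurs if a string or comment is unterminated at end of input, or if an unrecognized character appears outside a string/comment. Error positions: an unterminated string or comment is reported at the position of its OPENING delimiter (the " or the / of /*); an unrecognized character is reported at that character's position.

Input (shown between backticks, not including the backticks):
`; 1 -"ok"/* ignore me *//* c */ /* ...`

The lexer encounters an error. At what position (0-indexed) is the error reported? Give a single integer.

Answer: 32

Derivation:
pos=0: emit SEMI ';'
pos=2: emit NUM '1' (now at pos=3)
pos=4: emit MINUS '-'
pos=5: enter STRING mode
pos=5: emit STR "ok" (now at pos=9)
pos=9: enter COMMENT mode (saw '/*')
exit COMMENT mode (now at pos=24)
pos=24: enter COMMENT mode (saw '/*')
exit COMMENT mode (now at pos=31)
pos=32: enter COMMENT mode (saw '/*')
pos=32: ERROR — unterminated comment (reached EOF)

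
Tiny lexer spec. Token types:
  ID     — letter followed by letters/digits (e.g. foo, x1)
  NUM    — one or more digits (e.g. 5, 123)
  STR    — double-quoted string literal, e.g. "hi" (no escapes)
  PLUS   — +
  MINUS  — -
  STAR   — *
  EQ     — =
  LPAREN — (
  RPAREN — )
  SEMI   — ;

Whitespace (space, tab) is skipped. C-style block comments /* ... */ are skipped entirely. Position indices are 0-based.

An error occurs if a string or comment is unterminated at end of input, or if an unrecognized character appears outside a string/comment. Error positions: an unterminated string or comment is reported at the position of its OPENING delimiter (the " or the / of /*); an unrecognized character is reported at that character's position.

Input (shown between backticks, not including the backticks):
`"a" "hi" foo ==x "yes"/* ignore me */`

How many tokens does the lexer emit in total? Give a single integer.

Answer: 7

Derivation:
pos=0: enter STRING mode
pos=0: emit STR "a" (now at pos=3)
pos=4: enter STRING mode
pos=4: emit STR "hi" (now at pos=8)
pos=9: emit ID 'foo' (now at pos=12)
pos=13: emit EQ '='
pos=14: emit EQ '='
pos=15: emit ID 'x' (now at pos=16)
pos=17: enter STRING mode
pos=17: emit STR "yes" (now at pos=22)
pos=22: enter COMMENT mode (saw '/*')
exit COMMENT mode (now at pos=37)
DONE. 7 tokens: [STR, STR, ID, EQ, EQ, ID, STR]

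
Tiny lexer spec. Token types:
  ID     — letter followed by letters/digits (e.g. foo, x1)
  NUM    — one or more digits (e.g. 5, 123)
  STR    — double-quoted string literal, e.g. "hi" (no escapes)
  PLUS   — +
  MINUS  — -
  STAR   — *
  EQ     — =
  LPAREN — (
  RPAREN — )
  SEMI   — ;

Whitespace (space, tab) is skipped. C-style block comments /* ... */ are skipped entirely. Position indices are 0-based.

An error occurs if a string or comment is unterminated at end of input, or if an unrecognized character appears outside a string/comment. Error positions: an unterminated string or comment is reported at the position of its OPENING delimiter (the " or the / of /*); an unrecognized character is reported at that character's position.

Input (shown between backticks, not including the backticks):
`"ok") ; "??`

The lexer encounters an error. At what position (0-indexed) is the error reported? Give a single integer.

pos=0: enter STRING mode
pos=0: emit STR "ok" (now at pos=4)
pos=4: emit RPAREN ')'
pos=6: emit SEMI ';'
pos=8: enter STRING mode
pos=8: ERROR — unterminated string

Answer: 8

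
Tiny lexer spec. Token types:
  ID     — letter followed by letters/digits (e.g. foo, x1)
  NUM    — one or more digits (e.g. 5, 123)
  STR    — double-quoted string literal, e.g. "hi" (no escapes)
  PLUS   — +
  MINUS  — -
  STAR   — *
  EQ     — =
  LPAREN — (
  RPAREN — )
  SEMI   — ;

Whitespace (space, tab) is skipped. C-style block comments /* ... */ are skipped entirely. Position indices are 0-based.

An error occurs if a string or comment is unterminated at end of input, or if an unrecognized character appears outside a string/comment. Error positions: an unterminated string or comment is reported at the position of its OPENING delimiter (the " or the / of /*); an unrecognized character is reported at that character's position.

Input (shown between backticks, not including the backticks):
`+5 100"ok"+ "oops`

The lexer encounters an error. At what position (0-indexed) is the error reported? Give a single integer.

Answer: 12

Derivation:
pos=0: emit PLUS '+'
pos=1: emit NUM '5' (now at pos=2)
pos=3: emit NUM '100' (now at pos=6)
pos=6: enter STRING mode
pos=6: emit STR "ok" (now at pos=10)
pos=10: emit PLUS '+'
pos=12: enter STRING mode
pos=12: ERROR — unterminated string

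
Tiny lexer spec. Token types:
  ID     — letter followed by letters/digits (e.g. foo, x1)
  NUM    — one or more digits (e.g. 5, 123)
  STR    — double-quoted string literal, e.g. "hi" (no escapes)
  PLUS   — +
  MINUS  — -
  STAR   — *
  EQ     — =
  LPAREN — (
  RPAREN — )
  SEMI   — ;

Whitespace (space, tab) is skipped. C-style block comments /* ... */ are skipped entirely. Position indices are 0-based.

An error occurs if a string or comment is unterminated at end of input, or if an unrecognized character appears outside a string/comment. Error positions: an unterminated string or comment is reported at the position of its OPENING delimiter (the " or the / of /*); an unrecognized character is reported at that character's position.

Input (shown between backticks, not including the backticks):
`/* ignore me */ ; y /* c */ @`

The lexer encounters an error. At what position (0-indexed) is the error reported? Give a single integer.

Answer: 28

Derivation:
pos=0: enter COMMENT mode (saw '/*')
exit COMMENT mode (now at pos=15)
pos=16: emit SEMI ';'
pos=18: emit ID 'y' (now at pos=19)
pos=20: enter COMMENT mode (saw '/*')
exit COMMENT mode (now at pos=27)
pos=28: ERROR — unrecognized char '@'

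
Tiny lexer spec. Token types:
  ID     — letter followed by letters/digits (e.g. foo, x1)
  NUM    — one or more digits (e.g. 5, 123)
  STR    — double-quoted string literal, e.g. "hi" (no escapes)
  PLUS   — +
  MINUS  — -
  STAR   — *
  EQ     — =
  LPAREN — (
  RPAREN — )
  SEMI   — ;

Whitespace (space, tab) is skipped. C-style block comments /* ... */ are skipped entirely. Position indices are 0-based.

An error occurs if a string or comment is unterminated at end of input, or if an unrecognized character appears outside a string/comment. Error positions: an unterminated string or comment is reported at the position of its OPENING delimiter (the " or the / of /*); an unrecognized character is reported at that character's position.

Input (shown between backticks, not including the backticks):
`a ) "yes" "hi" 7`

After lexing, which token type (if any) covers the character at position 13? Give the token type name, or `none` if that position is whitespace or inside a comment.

pos=0: emit ID 'a' (now at pos=1)
pos=2: emit RPAREN ')'
pos=4: enter STRING mode
pos=4: emit STR "yes" (now at pos=9)
pos=10: enter STRING mode
pos=10: emit STR "hi" (now at pos=14)
pos=15: emit NUM '7' (now at pos=16)
DONE. 5 tokens: [ID, RPAREN, STR, STR, NUM]
Position 13: char is '"' -> STR

Answer: STR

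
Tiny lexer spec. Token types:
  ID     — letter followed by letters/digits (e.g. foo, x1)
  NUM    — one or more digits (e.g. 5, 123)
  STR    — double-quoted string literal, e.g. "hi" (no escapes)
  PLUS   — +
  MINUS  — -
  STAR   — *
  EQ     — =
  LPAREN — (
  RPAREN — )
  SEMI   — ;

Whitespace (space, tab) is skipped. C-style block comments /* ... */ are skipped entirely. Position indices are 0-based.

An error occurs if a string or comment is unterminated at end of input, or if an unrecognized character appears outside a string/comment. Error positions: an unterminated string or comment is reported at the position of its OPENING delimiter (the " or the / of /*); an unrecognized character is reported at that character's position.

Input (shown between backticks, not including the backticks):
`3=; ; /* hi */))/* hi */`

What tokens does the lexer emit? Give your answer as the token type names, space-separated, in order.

Answer: NUM EQ SEMI SEMI RPAREN RPAREN

Derivation:
pos=0: emit NUM '3' (now at pos=1)
pos=1: emit EQ '='
pos=2: emit SEMI ';'
pos=4: emit SEMI ';'
pos=6: enter COMMENT mode (saw '/*')
exit COMMENT mode (now at pos=14)
pos=14: emit RPAREN ')'
pos=15: emit RPAREN ')'
pos=16: enter COMMENT mode (saw '/*')
exit COMMENT mode (now at pos=24)
DONE. 6 tokens: [NUM, EQ, SEMI, SEMI, RPAREN, RPAREN]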